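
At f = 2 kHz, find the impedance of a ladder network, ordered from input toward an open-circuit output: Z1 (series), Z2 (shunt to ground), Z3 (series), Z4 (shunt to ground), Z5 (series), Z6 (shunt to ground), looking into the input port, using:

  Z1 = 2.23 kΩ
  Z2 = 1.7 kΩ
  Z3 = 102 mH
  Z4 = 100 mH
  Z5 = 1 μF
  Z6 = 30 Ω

Step 1 — Angular frequency: ω = 2π·f = 2π·2000 = 1.257e+04 rad/s.
Step 2 — Component impedances:
  Z1: Z = R = 2230 Ω
  Z2: Z = R = 1700 Ω
  Z3: Z = jωL = j·1.257e+04·0.102 = 0 + j1282 Ω
  Z4: Z = jωL = j·1.257e+04·0.1 = 0 + j1257 Ω
  Z5: Z = 1/(jωC) = -j/(ω·C) = 0 - j79.58 Ω
  Z6: Z = R = 30 Ω
Step 3 — Ladder network (open output): work backward from the far end, alternating series and parallel combinations. Z_in = 2802 + j779.3 Ω = 2908∠15.5° Ω.

Z = 2802 + j779.3 Ω = 2908∠15.5° Ω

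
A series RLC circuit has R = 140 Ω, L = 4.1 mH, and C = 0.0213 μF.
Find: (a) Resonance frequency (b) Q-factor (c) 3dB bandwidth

Step 1 — Resonance condition Im(Z)=0 gives ω₀ = 1/√(LC).
Step 2 — ω₀ = 1/√(0.0041·2.13e-08) = 1.07e+05 rad/s.
Step 3 — f₀ = ω₀/(2π) = 1.703e+04 Hz.
Step 4 — Series Q: Q = ω₀L/R = 1.07e+05·0.0041/140 = 3.134.
Step 5 — 3dB bandwidth: Δω = ω₀/Q = 3.415e+04 rad/s; BW = Δω/(2π) = 5435 Hz.

(a) f₀ = 1.703e+04 Hz  (b) Q = 3.134  (c) BW = 5435 Hz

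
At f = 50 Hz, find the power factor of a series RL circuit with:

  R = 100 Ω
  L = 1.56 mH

Step 1 — Angular frequency: ω = 2π·f = 2π·50 = 314.2 rad/s.
Step 2 — Component impedances:
  R: Z = R = 100 Ω
  L: Z = jωL = j·314.2·0.00156 = 0 + j0.4901 Ω
Step 3 — Series combination: Z_total = R + L = 100 + j0.4901 Ω = 100∠0.3° Ω.
Step 4 — Power factor: PF = cos(φ) = Re(Z)/|Z| = 100/100 = 1.
Step 5 — Type: Im(Z) = 0.4901 ⇒ lagging (phase φ = 0.3°).

PF = 1 (lagging, φ = 0.3°)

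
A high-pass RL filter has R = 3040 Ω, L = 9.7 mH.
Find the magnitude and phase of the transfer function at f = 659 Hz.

Step 1 — Angular frequency: ω = 2π·659 = 4141 rad/s.
Step 2 — Transfer function: H(jω) = jωL/(R + jωL).
Step 3 — Numerator jωL = j·40.16; denominator R + jωL = 3040 + j40.16.
Step 4 — H = 0.0001745 + j0.01321.
Step 5 — Magnitude: |H| = 0.01321 (-37.6 dB); phase: φ = 89.2°.

|H| = 0.01321 (-37.6 dB), φ = 89.2°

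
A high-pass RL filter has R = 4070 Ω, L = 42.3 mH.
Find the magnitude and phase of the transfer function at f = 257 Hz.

Step 1 — Angular frequency: ω = 2π·257 = 1615 rad/s.
Step 2 — Transfer function: H(jω) = jωL/(R + jωL).
Step 3 — Numerator jωL = j·68.31; denominator R + jωL = 4070 + j68.31.
Step 4 — H = 0.0002816 + j0.01678.
Step 5 — Magnitude: |H| = 0.01678 (-35.5 dB); phase: φ = 89.0°.

|H| = 0.01678 (-35.5 dB), φ = 89.0°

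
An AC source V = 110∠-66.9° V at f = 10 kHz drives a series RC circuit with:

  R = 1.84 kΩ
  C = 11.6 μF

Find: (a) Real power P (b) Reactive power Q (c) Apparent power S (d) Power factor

Step 1 — Angular frequency: ω = 2π·f = 2π·1e+04 = 6.283e+04 rad/s.
Step 2 — Component impedances:
  R: Z = R = 1840 Ω
  C: Z = 1/(jωC) = -j/(ω·C) = 0 - j1.372 Ω
Step 3 — Series combination: Z_total = R + C = 1840 - j1.372 Ω = 1840∠-0.0° Ω.
Step 4 — Source phasor: V = 110∠-66.9° V = 43.16 - j101.2 V.
Step 5 — Current: I = V / Z = 0.0235 - j0.05497 A = 0.05978∠-66.9° A.
Step 6 — Complex power: S = V·I* = 6.576 - j0.004904 VA.
Step 7 — Real power: P = Re(S) = 6.576 W.
Step 8 — Reactive power: Q = Im(S) = -0.004904 VAR.
Step 9 — Apparent power: |S| = 6.576 VA.
Step 10 — Power factor: PF = P/|S| = 1 (leading).

(a) P = 6.576 W  (b) Q = -0.004904 VAR  (c) S = 6.576 VA  (d) PF = 1 (leading)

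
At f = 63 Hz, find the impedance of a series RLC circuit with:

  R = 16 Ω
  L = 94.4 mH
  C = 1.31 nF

Step 1 — Angular frequency: ω = 2π·f = 2π·63 = 395.8 rad/s.
Step 2 — Component impedances:
  R: Z = R = 16 Ω
  L: Z = jωL = j·395.8·0.0944 = 0 + j37.37 Ω
  C: Z = 1/(jωC) = -j/(ω·C) = 0 - j1.928e+06 Ω
Step 3 — Series combination: Z_total = R + L + C = 16 - j1.928e+06 Ω = 1.928e+06∠-90.0° Ω.

Z = 16 - j1.928e+06 Ω = 1.928e+06∠-90.0° Ω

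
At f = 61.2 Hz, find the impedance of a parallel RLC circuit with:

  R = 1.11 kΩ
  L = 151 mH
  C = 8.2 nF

Step 1 — Angular frequency: ω = 2π·f = 2π·61.2 = 384.5 rad/s.
Step 2 — Component impedances:
  R: Z = R = 1110 Ω
  L: Z = jωL = j·384.5·0.151 = 0 + j58.06 Ω
  C: Z = 1/(jωC) = -j/(ω·C) = 0 - j3.171e+05 Ω
Step 3 — Parallel combination: 1/Z_total = 1/R + 1/L + 1/C; Z_total = 3.03 + j57.92 Ω = 58∠87.0° Ω.

Z = 3.03 + j57.92 Ω = 58∠87.0° Ω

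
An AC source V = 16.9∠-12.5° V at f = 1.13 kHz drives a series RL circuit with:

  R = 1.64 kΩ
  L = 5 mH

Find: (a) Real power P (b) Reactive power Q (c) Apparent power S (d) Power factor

Step 1 — Angular frequency: ω = 2π·f = 2π·1130 = 7100 rad/s.
Step 2 — Component impedances:
  R: Z = R = 1640 Ω
  L: Z = jωL = j·7100·0.005 = 0 + j35.5 Ω
Step 3 — Series combination: Z_total = R + L = 1640 + j35.5 Ω = 1640∠1.2° Ω.
Step 4 — Source phasor: V = 16.9∠-12.5° V = 16.5 - j3.658 V.
Step 5 — Current: I = V / Z = 0.01001 - j0.002447 A = 0.0103∠-13.7° A.
Step 6 — Complex power: S = V·I* = 0.1741 + j0.003768 VA.
Step 7 — Real power: P = Re(S) = 0.1741 W.
Step 8 — Reactive power: Q = Im(S) = 0.003768 VAR.
Step 9 — Apparent power: |S| = 0.1741 VA.
Step 10 — Power factor: PF = P/|S| = 0.9998 (lagging).

(a) P = 0.1741 W  (b) Q = 0.003768 VAR  (c) S = 0.1741 VA  (d) PF = 0.9998 (lagging)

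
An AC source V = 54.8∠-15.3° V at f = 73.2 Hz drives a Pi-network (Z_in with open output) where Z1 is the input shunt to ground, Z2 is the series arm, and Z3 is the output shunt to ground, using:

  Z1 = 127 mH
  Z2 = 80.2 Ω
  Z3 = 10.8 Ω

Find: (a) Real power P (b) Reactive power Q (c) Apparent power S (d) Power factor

Step 1 — Angular frequency: ω = 2π·f = 2π·73.2 = 459.9 rad/s.
Step 2 — Component impedances:
  Z1: Z = jωL = j·459.9·0.127 = 0 + j58.41 Ω
  Z2: Z = R = 80.2 Ω
  Z3: Z = R = 10.8 Ω
Step 3 — With open output, the series arm Z2 and the output shunt Z3 appear in series to ground: Z2 + Z3 = 91 Ω.
Step 4 — Parallel with input shunt Z1: Z_in = Z1 || (Z2 + Z3) = 26.55 + j41.37 Ω = 49.16∠57.3° Ω.
Step 5 — Source phasor: V = 54.8∠-15.3° V = 52.86 - j14.46 V.
Step 6 — Current: I = V / Z = 0.3333 - j1.064 A = 1.115∠-72.6° A.
Step 7 — Complex power: S = V·I* = 33 + j51.41 VA.
Step 8 — Real power: P = Re(S) = 33 W.
Step 9 — Reactive power: Q = Im(S) = 51.41 VAR.
Step 10 — Apparent power: |S| = 61.09 VA.
Step 11 — Power factor: PF = P/|S| = 0.5402 (lagging).

(a) P = 33 W  (b) Q = 51.41 VAR  (c) S = 61.09 VA  (d) PF = 0.5402 (lagging)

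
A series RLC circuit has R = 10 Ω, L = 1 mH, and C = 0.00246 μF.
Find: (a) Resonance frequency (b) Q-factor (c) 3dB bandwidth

Step 1 — Resonance: ω₀ = 1/√(LC) = 1/√(0.001·2.46e-09) = 6.376e+05 rad/s.
Step 2 — f₀ = ω₀/(2π) = 1.015e+05 Hz.
Step 3 — Series Q: Q = ω₀L/R = 6.376e+05·0.001/10 = 63.76.
Step 4 — Bandwidth: Δω = ω₀/Q = 1e+04 rad/s; BW = Δω/(2π) = 1592 Hz.

(a) f₀ = 1.015e+05 Hz  (b) Q = 63.76  (c) BW = 1592 Hz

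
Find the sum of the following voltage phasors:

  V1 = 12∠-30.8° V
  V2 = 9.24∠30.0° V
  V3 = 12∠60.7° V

Step 1 — Convert each phasor to rectangular form:
  V1 = 12·(cos(-30.8°) + j·sin(-30.8°)) = 10.31 - j6.145 V
  V2 = 9.24·(cos(30.0°) + j·sin(30.0°)) = 8.002 + j4.62 V
  V3 = 12·(cos(60.7°) + j·sin(60.7°)) = 5.873 + j10.46 V
Step 2 — Sum components: V_total = 24.18 + j8.94 V.
Step 3 — Convert to polar: |V_total| = 25.78 V, ∠V_total = 20.3°.

V_total = 25.78∠20.3° V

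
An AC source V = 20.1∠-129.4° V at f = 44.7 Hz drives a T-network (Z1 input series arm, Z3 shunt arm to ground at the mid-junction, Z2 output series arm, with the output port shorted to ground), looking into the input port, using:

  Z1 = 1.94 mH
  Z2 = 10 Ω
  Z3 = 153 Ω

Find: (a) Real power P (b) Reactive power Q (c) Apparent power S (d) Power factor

Step 1 — Angular frequency: ω = 2π·f = 2π·44.7 = 280.9 rad/s.
Step 2 — Component impedances:
  Z1: Z = jωL = j·280.9·0.00194 = 0 + j0.5449 Ω
  Z2: Z = R = 10 Ω
  Z3: Z = R = 153 Ω
Step 3 — With the output port shorted to ground, the output series arm Z2 runs from the junction to ground; the shunt arm Z3 also runs from the junction to ground. They appear in parallel: Z3 || Z2 = 9.387 Ω.
Step 4 — Series with input arm Z1: Z_in = Z1 + (Z3 || Z2) = 9.387 + j0.5449 Ω = 9.402∠3.3° Ω.
Step 5 — Source phasor: V = 20.1∠-129.4° V = -12.76 - j15.53 V.
Step 6 — Current: I = V / Z = -1.45 - j1.571 A = 2.138∠-132.7° A.
Step 7 — Complex power: S = V·I* = 42.9 + j2.49 VA.
Step 8 — Real power: P = Re(S) = 42.9 W.
Step 9 — Reactive power: Q = Im(S) = 2.49 VAR.
Step 10 — Apparent power: |S| = 42.97 VA.
Step 11 — Power factor: PF = P/|S| = 0.9983 (lagging).

(a) P = 42.9 W  (b) Q = 2.49 VAR  (c) S = 42.97 VA  (d) PF = 0.9983 (lagging)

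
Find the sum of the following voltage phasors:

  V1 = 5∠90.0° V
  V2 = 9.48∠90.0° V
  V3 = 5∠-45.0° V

Step 1 — Convert each phasor to rectangular form:
  V1 = 5·(cos(90.0°) + j·sin(90.0°)) = 0 + j5 V
  V2 = 9.48·(cos(90.0°) + j·sin(90.0°)) = 0 + j9.48 V
  V3 = 5·(cos(-45.0°) + j·sin(-45.0°)) = 3.536 - j3.536 V
Step 2 — Sum components: V_total = 3.536 + j10.94 V.
Step 3 — Convert to polar: |V_total| = 11.5 V, ∠V_total = 72.1°.

V_total = 11.5∠72.1° V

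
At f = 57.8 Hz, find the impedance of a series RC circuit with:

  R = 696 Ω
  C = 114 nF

Step 1 — Angular frequency: ω = 2π·f = 2π·57.8 = 363.2 rad/s.
Step 2 — Component impedances:
  R: Z = R = 696 Ω
  C: Z = 1/(jωC) = -j/(ω·C) = 0 - j2.415e+04 Ω
Step 3 — Series combination: Z_total = R + C = 696 - j2.415e+04 Ω = 2.416e+04∠-88.3° Ω.

Z = 696 - j2.415e+04 Ω = 2.416e+04∠-88.3° Ω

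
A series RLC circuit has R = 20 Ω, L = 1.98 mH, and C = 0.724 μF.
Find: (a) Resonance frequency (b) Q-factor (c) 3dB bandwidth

Step 1 — Resonance: ω₀ = 1/√(LC) = 1/√(0.00198·7.24e-07) = 2.641e+04 rad/s.
Step 2 — f₀ = ω₀/(2π) = 4204 Hz.
Step 3 — Series Q: Q = ω₀L/R = 2.641e+04·0.00198/20 = 2.615.
Step 4 — Bandwidth: Δω = ω₀/Q = 1.01e+04 rad/s; BW = Δω/(2π) = 1608 Hz.

(a) f₀ = 4204 Hz  (b) Q = 2.615  (c) BW = 1608 Hz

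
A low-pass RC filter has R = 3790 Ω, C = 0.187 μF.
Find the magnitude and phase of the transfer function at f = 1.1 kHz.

Step 1 — Angular frequency: ω = 2π·1100 = 6912 rad/s.
Step 2 — Transfer function: H(jω) = 1/(1 + jωRC).
Step 3 — Denominator: 1 + jωRC = 1 + j·6912·3790·1.87e-07 = 1 + j4.898.
Step 4 — H = 0.04001 - j0.196.
Step 5 — Magnitude: |H| = 0.2 (-14.0 dB); phase: φ = -78.5°.

|H| = 0.2 (-14.0 dB), φ = -78.5°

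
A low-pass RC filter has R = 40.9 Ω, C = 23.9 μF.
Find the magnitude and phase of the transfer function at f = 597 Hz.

Step 1 — Angular frequency: ω = 2π·597 = 3751 rad/s.
Step 2 — Transfer function: H(jω) = 1/(1 + jωRC).
Step 3 — Denominator: 1 + jωRC = 1 + j·3751·40.9·2.39e-05 = 1 + j3.667.
Step 4 — H = 0.06923 - j0.2538.
Step 5 — Magnitude: |H| = 0.2631 (-11.6 dB); phase: φ = -74.7°.

|H| = 0.2631 (-11.6 dB), φ = -74.7°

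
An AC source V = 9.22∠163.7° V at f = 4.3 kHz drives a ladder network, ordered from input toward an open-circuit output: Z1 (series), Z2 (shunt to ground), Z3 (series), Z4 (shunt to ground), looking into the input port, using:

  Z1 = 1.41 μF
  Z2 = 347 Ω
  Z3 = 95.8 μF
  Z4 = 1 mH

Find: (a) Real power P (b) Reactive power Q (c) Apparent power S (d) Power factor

Step 1 — Angular frequency: ω = 2π·f = 2π·4300 = 2.702e+04 rad/s.
Step 2 — Component impedances:
  Z1: Z = 1/(jωC) = -j/(ω·C) = 0 - j26.25 Ω
  Z2: Z = R = 347 Ω
  Z3: Z = 1/(jωC) = -j/(ω·C) = 0 - j0.3864 Ω
  Z4: Z = jωL = j·2.702e+04·0.001 = 0 + j27.02 Ω
Step 3 — Ladder network (open output): work backward from the far end, alternating series and parallel combinations. Z_in = 2.032 + j0.2252 Ω = 2.044∠6.3° Ω.
Step 4 — Source phasor: V = 9.22∠163.7° V = -8.849 + j2.588 V.
Step 5 — Current: I = V / Z = -4.163 + j1.735 A = 4.51∠157.4° A.
Step 6 — Complex power: S = V·I* = 41.33 + j4.581 VA.
Step 7 — Real power: P = Re(S) = 41.33 W.
Step 8 — Reactive power: Q = Im(S) = 4.581 VAR.
Step 9 — Apparent power: |S| = 41.58 VA.
Step 10 — Power factor: PF = P/|S| = 0.9939 (lagging).

(a) P = 41.33 W  (b) Q = 4.581 VAR  (c) S = 41.58 VA  (d) PF = 0.9939 (lagging)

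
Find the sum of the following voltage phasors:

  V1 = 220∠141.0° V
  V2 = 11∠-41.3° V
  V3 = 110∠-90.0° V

Step 1 — Convert each phasor to rectangular form:
  V1 = 220·(cos(141.0°) + j·sin(141.0°)) = -171 + j138.5 V
  V2 = 11·(cos(-41.3°) + j·sin(-41.3°)) = 8.264 - j7.26 V
  V3 = 110·(cos(-90.0°) + j·sin(-90.0°)) = 0 - j110 V
Step 2 — Sum components: V_total = -162.7 + j21.19 V.
Step 3 — Convert to polar: |V_total| = 164.1 V, ∠V_total = 172.6°.

V_total = 164.1∠172.6° V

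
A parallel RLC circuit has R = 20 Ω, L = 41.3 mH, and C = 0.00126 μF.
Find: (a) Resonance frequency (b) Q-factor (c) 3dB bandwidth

Step 1 — Resonance: ω₀ = 1/√(LC) = 1/√(0.0413·1.26e-09) = 1.386e+05 rad/s.
Step 2 — f₀ = ω₀/(2π) = 2.206e+04 Hz.
Step 3 — Parallel Q: Q = R/(ω₀L) = 20/(1.386e+05·0.0413) = 0.003493.
Step 4 — Bandwidth: Δω = ω₀/Q = 3.968e+07 rad/s; BW = Δω/(2π) = 6.316e+06 Hz.

(a) f₀ = 2.206e+04 Hz  (b) Q = 0.003493  (c) BW = 6.316e+06 Hz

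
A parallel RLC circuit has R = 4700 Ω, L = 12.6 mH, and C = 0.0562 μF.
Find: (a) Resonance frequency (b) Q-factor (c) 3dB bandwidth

Step 1 — Resonance: ω₀ = 1/√(LC) = 1/√(0.0126·5.62e-08) = 3.758e+04 rad/s.
Step 2 — f₀ = ω₀/(2π) = 5981 Hz.
Step 3 — Parallel Q: Q = R/(ω₀L) = 4700/(3.758e+04·0.0126) = 9.926.
Step 4 — Bandwidth: Δω = ω₀/Q = 3786 rad/s; BW = Δω/(2π) = 602.5 Hz.

(a) f₀ = 5981 Hz  (b) Q = 9.926  (c) BW = 602.5 Hz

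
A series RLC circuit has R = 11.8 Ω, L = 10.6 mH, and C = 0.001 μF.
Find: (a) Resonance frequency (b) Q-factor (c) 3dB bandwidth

Step 1 — Resonance condition Im(Z)=0 gives ω₀ = 1/√(LC).
Step 2 — ω₀ = 1/√(0.0106·1e-09) = 3.071e+05 rad/s.
Step 3 — f₀ = ω₀/(2π) = 4.888e+04 Hz.
Step 4 — Series Q: Q = ω₀L/R = 3.071e+05·0.0106/11.8 = 275.9.
Step 5 — 3dB bandwidth: Δω = ω₀/Q = 1113 rad/s; BW = Δω/(2π) = 177.2 Hz.

(a) f₀ = 4.888e+04 Hz  (b) Q = 275.9  (c) BW = 177.2 Hz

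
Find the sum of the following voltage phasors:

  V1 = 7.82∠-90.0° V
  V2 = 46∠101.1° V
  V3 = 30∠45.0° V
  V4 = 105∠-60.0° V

Step 1 — Convert each phasor to rectangular form:
  V1 = 7.82·(cos(-90.0°) + j·sin(-90.0°)) = 0 - j7.82 V
  V2 = 46·(cos(101.1°) + j·sin(101.1°)) = -8.856 + j45.14 V
  V3 = 30·(cos(45.0°) + j·sin(45.0°)) = 21.21 + j21.21 V
  V4 = 105·(cos(-60.0°) + j·sin(-60.0°)) = 52.5 - j90.93 V
Step 2 — Sum components: V_total = 64.86 - j32.4 V.
Step 3 — Convert to polar: |V_total| = 72.5 V, ∠V_total = -26.5°.

V_total = 72.5∠-26.5° V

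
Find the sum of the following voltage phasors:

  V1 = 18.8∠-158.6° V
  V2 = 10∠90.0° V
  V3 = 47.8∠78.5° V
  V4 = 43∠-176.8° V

Step 1 — Convert each phasor to rectangular form:
  V1 = 18.8·(cos(-158.6°) + j·sin(-158.6°)) = -17.5 - j6.86 V
  V2 = 10·(cos(90.0°) + j·sin(90.0°)) = 0 + j10 V
  V3 = 47.8·(cos(78.5°) + j·sin(78.5°)) = 9.53 + j46.84 V
  V4 = 43·(cos(-176.8°) + j·sin(-176.8°)) = -42.93 - j2.4 V
Step 2 — Sum components: V_total = -50.91 + j47.58 V.
Step 3 — Convert to polar: |V_total| = 69.68 V, ∠V_total = 136.9°.

V_total = 69.68∠136.9° V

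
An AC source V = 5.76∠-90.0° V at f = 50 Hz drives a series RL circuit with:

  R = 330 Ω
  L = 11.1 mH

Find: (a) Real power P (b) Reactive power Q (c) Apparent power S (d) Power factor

Step 1 — Angular frequency: ω = 2π·f = 2π·50 = 314.2 rad/s.
Step 2 — Component impedances:
  R: Z = R = 330 Ω
  L: Z = jωL = j·314.2·0.0111 = 0 + j3.487 Ω
Step 3 — Series combination: Z_total = R + L = 330 + j3.487 Ω = 330∠0.6° Ω.
Step 4 — Source phasor: V = 5.76∠-90.0° V = 0 - j5.76 V.
Step 5 — Current: I = V / Z = -0.0001844 - j0.01745 A = 0.01745∠-90.6° A.
Step 6 — Complex power: S = V·I* = 0.1005 + j0.001062 VA.
Step 7 — Real power: P = Re(S) = 0.1005 W.
Step 8 — Reactive power: Q = Im(S) = 0.001062 VAR.
Step 9 — Apparent power: |S| = 0.1005 VA.
Step 10 — Power factor: PF = P/|S| = 0.9999 (lagging).

(a) P = 0.1005 W  (b) Q = 0.001062 VAR  (c) S = 0.1005 VA  (d) PF = 0.9999 (lagging)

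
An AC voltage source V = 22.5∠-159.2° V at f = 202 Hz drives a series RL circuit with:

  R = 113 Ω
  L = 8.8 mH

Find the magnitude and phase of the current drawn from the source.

Step 1 — Angular frequency: ω = 2π·f = 2π·202 = 1269 rad/s.
Step 2 — Component impedances:
  R: Z = R = 113 Ω
  L: Z = jωL = j·1269·0.0088 = 0 + j11.17 Ω
Step 3 — Series combination: Z_total = R + L = 113 + j11.17 Ω = 113.6∠5.6° Ω.
Step 4 — Source phasor: V = 22.5∠-159.2° V = -21.03 - j7.99 V.
Step 5 — Ohm's law: I = V / Z_total = (-21.03 - j7.99) / (113 + j11.17) = -0.1913 - j0.0518 A.
Step 6 — Convert to polar: |I| = 0.1981 A, ∠I = -164.8°.

I = 0.1981∠-164.8° A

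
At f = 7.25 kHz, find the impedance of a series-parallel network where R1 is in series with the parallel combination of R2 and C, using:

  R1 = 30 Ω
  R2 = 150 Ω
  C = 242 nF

Step 1 — Angular frequency: ω = 2π·f = 2π·7250 = 4.555e+04 rad/s.
Step 2 — Component impedances:
  R1: Z = R = 30 Ω
  R2: Z = R = 150 Ω
  C: Z = 1/(jωC) = -j/(ω·C) = 0 - j90.71 Ω
Step 3 — Parallel branch: R2 || C = 1/(1/R2 + 1/C) = 40.17 - j66.42 Ω.
Step 4 — Series with R1: Z_total = R1 + (R2 || C) = 70.17 - j66.42 Ω = 96.62∠-43.4° Ω.

Z = 70.17 - j66.42 Ω = 96.62∠-43.4° Ω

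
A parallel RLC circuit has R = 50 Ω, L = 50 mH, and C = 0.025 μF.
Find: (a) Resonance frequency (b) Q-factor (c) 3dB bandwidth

Step 1 — Resonance: ω₀ = 1/√(LC) = 1/√(0.05·2.5e-08) = 2.828e+04 rad/s.
Step 2 — f₀ = ω₀/(2π) = 4502 Hz.
Step 3 — Parallel Q: Q = R/(ω₀L) = 50/(2.828e+04·0.05) = 0.03536.
Step 4 — Bandwidth: Δω = ω₀/Q = 8e+05 rad/s; BW = Δω/(2π) = 1.273e+05 Hz.

(a) f₀ = 4502 Hz  (b) Q = 0.03536  (c) BW = 1.273e+05 Hz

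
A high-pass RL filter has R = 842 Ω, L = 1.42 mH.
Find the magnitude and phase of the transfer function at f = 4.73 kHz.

Step 1 — Angular frequency: ω = 2π·4730 = 2.972e+04 rad/s.
Step 2 — Transfer function: H(jω) = jωL/(R + jωL).
Step 3 — Numerator jωL = j·42.2; denominator R + jωL = 842 + j42.2.
Step 4 — H = 0.002506 + j0.05.
Step 5 — Magnitude: |H| = 0.05006 (-26.0 dB); phase: φ = 87.1°.

|H| = 0.05006 (-26.0 dB), φ = 87.1°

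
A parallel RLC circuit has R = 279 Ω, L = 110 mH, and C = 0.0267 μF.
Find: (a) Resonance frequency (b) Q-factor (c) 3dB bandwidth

Step 1 — Resonance: ω₀ = 1/√(LC) = 1/√(0.11·2.67e-08) = 1.845e+04 rad/s.
Step 2 — f₀ = ω₀/(2π) = 2937 Hz.
Step 3 — Parallel Q: Q = R/(ω₀L) = 279/(1.845e+04·0.11) = 0.1375.
Step 4 — Bandwidth: Δω = ω₀/Q = 1.342e+05 rad/s; BW = Δω/(2π) = 2.137e+04 Hz.

(a) f₀ = 2937 Hz  (b) Q = 0.1375  (c) BW = 2.137e+04 Hz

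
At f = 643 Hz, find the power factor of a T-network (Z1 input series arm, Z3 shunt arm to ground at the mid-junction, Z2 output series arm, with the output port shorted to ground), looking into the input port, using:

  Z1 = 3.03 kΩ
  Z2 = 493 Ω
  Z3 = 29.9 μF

Step 1 — Angular frequency: ω = 2π·f = 2π·643 = 4040 rad/s.
Step 2 — Component impedances:
  Z1: Z = R = 3030 Ω
  Z2: Z = R = 493 Ω
  Z3: Z = 1/(jωC) = -j/(ω·C) = 0 - j8.278 Ω
Step 3 — With the output port shorted to ground, the output series arm Z2 runs from the junction to ground; the shunt arm Z3 also runs from the junction to ground. They appear in parallel: Z3 || Z2 = 0.139 - j8.276 Ω.
Step 4 — Series with input arm Z1: Z_in = Z1 + (Z3 || Z2) = 3030 - j8.276 Ω = 3030∠-0.2° Ω.
Step 5 — Power factor: PF = cos(φ) = Re(Z)/|Z| = 3030/3030 = 1.
Step 6 — Type: Im(Z) = -8.276 ⇒ leading (phase φ = -0.2°).

PF = 1 (leading, φ = -0.2°)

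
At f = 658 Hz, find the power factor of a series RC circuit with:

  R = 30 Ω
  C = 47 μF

Step 1 — Angular frequency: ω = 2π·f = 2π·658 = 4134 rad/s.
Step 2 — Component impedances:
  R: Z = R = 30 Ω
  C: Z = 1/(jωC) = -j/(ω·C) = 0 - j5.146 Ω
Step 3 — Series combination: Z_total = R + C = 30 - j5.146 Ω = 30.44∠-9.7° Ω.
Step 4 — Power factor: PF = cos(φ) = Re(Z)/|Z| = 30/30.438 = 0.9856.
Step 5 — Type: Im(Z) = -5.146 ⇒ leading (phase φ = -9.7°).

PF = 0.9856 (leading, φ = -9.7°)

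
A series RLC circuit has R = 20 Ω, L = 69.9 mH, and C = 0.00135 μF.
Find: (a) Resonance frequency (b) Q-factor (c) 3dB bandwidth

Step 1 — Resonance condition Im(Z)=0 gives ω₀ = 1/√(LC).
Step 2 — ω₀ = 1/√(0.0699·1.35e-09) = 1.029e+05 rad/s.
Step 3 — f₀ = ω₀/(2π) = 1.638e+04 Hz.
Step 4 — Series Q: Q = ω₀L/R = 1.029e+05·0.0699/20 = 359.8.
Step 5 — 3dB bandwidth: Δω = ω₀/Q = 286.1 rad/s; BW = Δω/(2π) = 45.54 Hz.

(a) f₀ = 1.638e+04 Hz  (b) Q = 359.8  (c) BW = 45.54 Hz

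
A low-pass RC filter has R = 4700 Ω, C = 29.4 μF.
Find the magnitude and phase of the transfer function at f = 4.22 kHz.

Step 1 — Angular frequency: ω = 2π·4220 = 2.652e+04 rad/s.
Step 2 — Transfer function: H(jω) = 1/(1 + jωRC).
Step 3 — Denominator: 1 + jωRC = 1 + j·2.652e+04·4700·2.94e-05 = 1 + j3664.
Step 4 — H = 7.449e-08 - j0.0002729.
Step 5 — Magnitude: |H| = 0.0002729 (-71.3 dB); phase: φ = -90.0°.

|H| = 0.0002729 (-71.3 dB), φ = -90.0°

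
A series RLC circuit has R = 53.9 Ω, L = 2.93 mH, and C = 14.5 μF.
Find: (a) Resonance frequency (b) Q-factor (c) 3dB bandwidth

Step 1 — Resonance: ω₀ = 1/√(LC) = 1/√(0.00293·1.45e-05) = 4852 rad/s.
Step 2 — f₀ = ω₀/(2π) = 772.2 Hz.
Step 3 — Series Q: Q = ω₀L/R = 4852·0.00293/53.9 = 0.2637.
Step 4 — Bandwidth: Δω = ω₀/Q = 1.84e+04 rad/s; BW = Δω/(2π) = 2928 Hz.

(a) f₀ = 772.2 Hz  (b) Q = 0.2637  (c) BW = 2928 Hz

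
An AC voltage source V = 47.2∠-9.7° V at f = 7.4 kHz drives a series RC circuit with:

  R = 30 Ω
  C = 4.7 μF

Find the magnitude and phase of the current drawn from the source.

Step 1 — Angular frequency: ω = 2π·f = 2π·7400 = 4.65e+04 rad/s.
Step 2 — Component impedances:
  R: Z = R = 30 Ω
  C: Z = 1/(jωC) = -j/(ω·C) = 0 - j4.576 Ω
Step 3 — Series combination: Z_total = R + C = 30 - j4.576 Ω = 30.35∠-8.7° Ω.
Step 4 — Source phasor: V = 47.2∠-9.7° V = 46.53 - j7.953 V.
Step 5 — Ohm's law: I = V / Z_total = (46.53 - j7.953) / (30 - j4.576) = 1.555 - j0.02788 A.
Step 6 — Convert to polar: |I| = 1.555 A, ∠I = -1.0°.

I = 1.555∠-1.0° A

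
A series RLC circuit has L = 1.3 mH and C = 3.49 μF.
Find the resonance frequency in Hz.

Step 1 — Resonance condition Im(Z)=0 gives ω₀ = 1/√(LC).
Step 2 — ω₀ = 1/√(0.0013·3.49e-06) = 1.485e+04 rad/s.
Step 3 — f₀ = ω₀/(2π) = 2363 Hz.

f₀ = 2363 Hz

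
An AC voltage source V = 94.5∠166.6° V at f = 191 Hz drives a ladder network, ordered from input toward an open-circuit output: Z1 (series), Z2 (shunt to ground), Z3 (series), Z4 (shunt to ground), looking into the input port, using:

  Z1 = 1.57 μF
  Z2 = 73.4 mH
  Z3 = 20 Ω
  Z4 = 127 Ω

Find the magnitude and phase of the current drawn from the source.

Step 1 — Angular frequency: ω = 2π·f = 2π·191 = 1200 rad/s.
Step 2 — Component impedances:
  Z1: Z = 1/(jωC) = -j/(ω·C) = 0 - j530.7 Ω
  Z2: Z = jωL = j·1200·0.0734 = 0 + j88.09 Ω
  Z3: Z = R = 20 Ω
  Z4: Z = R = 127 Ω
Step 3 — Ladder network (open output): work backward from the far end, alternating series and parallel combinations. Z_in = 38.84 - j465.9 Ω = 467.5∠-85.2° Ω.
Step 4 — Source phasor: V = 94.5∠166.6° V = -91.93 + j21.9 V.
Step 5 — Ohm's law: I = V / Z_total = (-91.93 + j21.9) / (38.84 - j465.9) = -0.06301 - j0.192 A.
Step 6 — Convert to polar: |I| = 0.2021 A, ∠I = -108.2°.

I = 0.2021∠-108.2° A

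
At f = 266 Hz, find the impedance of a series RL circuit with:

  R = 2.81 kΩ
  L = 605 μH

Step 1 — Angular frequency: ω = 2π·f = 2π·266 = 1671 rad/s.
Step 2 — Component impedances:
  R: Z = R = 2810 Ω
  L: Z = jωL = j·1671·0.000605 = 0 + j1.011 Ω
Step 3 — Series combination: Z_total = R + L = 2810 + j1.011 Ω = 2810∠0.0° Ω.

Z = 2810 + j1.011 Ω = 2810∠0.0° Ω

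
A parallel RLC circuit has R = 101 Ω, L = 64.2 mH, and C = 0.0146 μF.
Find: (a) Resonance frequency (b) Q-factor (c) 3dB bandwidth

Step 1 — Resonance: ω₀ = 1/√(LC) = 1/√(0.0642·1.46e-08) = 3.266e+04 rad/s.
Step 2 — f₀ = ω₀/(2π) = 5198 Hz.
Step 3 — Parallel Q: Q = R/(ω₀L) = 101/(3.266e+04·0.0642) = 0.04816.
Step 4 — Bandwidth: Δω = ω₀/Q = 6.782e+05 rad/s; BW = Δω/(2π) = 1.079e+05 Hz.

(a) f₀ = 5198 Hz  (b) Q = 0.04816  (c) BW = 1.079e+05 Hz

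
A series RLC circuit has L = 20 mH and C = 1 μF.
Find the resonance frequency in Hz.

Step 1 — Resonance condition Im(Z)=0 gives ω₀ = 1/√(LC).
Step 2 — ω₀ = 1/√(0.02·1e-06) = 7071 rad/s.
Step 3 — f₀ = ω₀/(2π) = 1125 Hz.

f₀ = 1125 Hz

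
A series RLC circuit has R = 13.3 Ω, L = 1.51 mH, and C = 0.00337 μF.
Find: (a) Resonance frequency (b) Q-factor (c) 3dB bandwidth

Step 1 — Resonance: ω₀ = 1/√(LC) = 1/√(0.00151·3.37e-09) = 4.433e+05 rad/s.
Step 2 — f₀ = ω₀/(2π) = 7.055e+04 Hz.
Step 3 — Series Q: Q = ω₀L/R = 4.433e+05·0.00151/13.3 = 50.33.
Step 4 — Bandwidth: Δω = ω₀/Q = 8808 rad/s; BW = Δω/(2π) = 1402 Hz.

(a) f₀ = 7.055e+04 Hz  (b) Q = 50.33  (c) BW = 1402 Hz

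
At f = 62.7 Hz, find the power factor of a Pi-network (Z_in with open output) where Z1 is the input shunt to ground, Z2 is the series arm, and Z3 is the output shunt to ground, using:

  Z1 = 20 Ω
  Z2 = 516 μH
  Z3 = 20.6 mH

Step 1 — Angular frequency: ω = 2π·f = 2π·62.7 = 394 rad/s.
Step 2 — Component impedances:
  Z1: Z = R = 20 Ω
  Z2: Z = jωL = j·394·0.000516 = 0 + j0.2033 Ω
  Z3: Z = jωL = j·394·0.0206 = 0 + j8.115 Ω
Step 3 — With open output, the series arm Z2 and the output shunt Z3 appear in series to ground: Z2 + Z3 = 0 + j8.319 Ω.
Step 4 — Parallel with input shunt Z1: Z_in = Z1 || (Z2 + Z3) = 2.95 + j7.092 Ω = 7.681∠67.4° Ω.
Step 5 — Power factor: PF = cos(φ) = Re(Z)/|Z| = 2.9498/7.6808 = 0.384.
Step 6 — Type: Im(Z) = 7.092 ⇒ lagging (phase φ = 67.4°).

PF = 0.384 (lagging, φ = 67.4°)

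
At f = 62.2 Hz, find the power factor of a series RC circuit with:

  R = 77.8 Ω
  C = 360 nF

Step 1 — Angular frequency: ω = 2π·f = 2π·62.2 = 390.8 rad/s.
Step 2 — Component impedances:
  R: Z = R = 77.8 Ω
  C: Z = 1/(jωC) = -j/(ω·C) = 0 - j7108 Ω
Step 3 — Series combination: Z_total = R + C = 77.8 - j7108 Ω = 7108∠-89.4° Ω.
Step 4 — Power factor: PF = cos(φ) = Re(Z)/|Z| = 77.8/7108 = 0.01095.
Step 5 — Type: Im(Z) = -7108 ⇒ leading (phase φ = -89.4°).

PF = 0.01095 (leading, φ = -89.4°)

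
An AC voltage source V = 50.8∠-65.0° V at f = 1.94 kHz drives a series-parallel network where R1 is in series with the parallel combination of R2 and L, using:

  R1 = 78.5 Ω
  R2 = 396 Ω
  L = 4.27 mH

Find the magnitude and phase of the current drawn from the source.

Step 1 — Angular frequency: ω = 2π·f = 2π·1940 = 1.219e+04 rad/s.
Step 2 — Component impedances:
  R1: Z = R = 78.5 Ω
  R2: Z = R = 396 Ω
  L: Z = jωL = j·1.219e+04·0.00427 = 0 + j52.05 Ω
Step 3 — Parallel branch: R2 || L = 1/(1/R2 + 1/L) = 6.725 + j51.16 Ω.
Step 4 — Series with R1: Z_total = R1 + (R2 || L) = 85.22 + j51.16 Ω = 99.4∠31.0° Ω.
Step 5 — Source phasor: V = 50.8∠-65.0° V = 21.47 - j46.04 V.
Step 6 — Ohm's law: I = V / Z_total = (21.47 - j46.04) / (85.22 + j51.16) = -0.05323 - j0.5083 A.
Step 7 — Convert to polar: |I| = 0.511 A, ∠I = -96.0°.

I = 0.511∠-96.0° A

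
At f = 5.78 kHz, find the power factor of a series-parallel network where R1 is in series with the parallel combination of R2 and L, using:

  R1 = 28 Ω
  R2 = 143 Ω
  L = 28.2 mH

Step 1 — Angular frequency: ω = 2π·f = 2π·5780 = 3.632e+04 rad/s.
Step 2 — Component impedances:
  R1: Z = R = 28 Ω
  R2: Z = R = 143 Ω
  L: Z = jωL = j·3.632e+04·0.0282 = 0 + j1024 Ω
Step 3 — Parallel branch: R2 || L = 1/(1/R2 + 1/L) = 140.3 + j19.59 Ω.
Step 4 — Series with R1: Z_total = R1 + (R2 || L) = 168.3 + j19.59 Ω = 169.4∠6.6° Ω.
Step 5 — Power factor: PF = cos(φ) = Re(Z)/|Z| = 168.27/169.4 = 0.9933.
Step 6 — Type: Im(Z) = 19.59 ⇒ lagging (phase φ = 6.6°).

PF = 0.9933 (lagging, φ = 6.6°)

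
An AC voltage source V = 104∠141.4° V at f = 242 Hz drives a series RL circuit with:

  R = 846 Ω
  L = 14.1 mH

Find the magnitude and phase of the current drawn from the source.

Step 1 — Angular frequency: ω = 2π·f = 2π·242 = 1521 rad/s.
Step 2 — Component impedances:
  R: Z = R = 846 Ω
  L: Z = jωL = j·1521·0.0141 = 0 + j21.44 Ω
Step 3 — Series combination: Z_total = R + L = 846 + j21.44 Ω = 846.3∠1.5° Ω.
Step 4 — Source phasor: V = 104∠141.4° V = -81.28 + j64.88 V.
Step 5 — Ohm's law: I = V / Z_total = (-81.28 + j64.88) / (846 + j21.44) = -0.09407 + j0.07908 A.
Step 6 — Convert to polar: |I| = 0.1229 A, ∠I = 139.9°.

I = 0.1229∠139.9° A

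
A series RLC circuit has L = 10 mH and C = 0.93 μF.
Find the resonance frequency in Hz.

Step 1 — Resonance condition Im(Z)=0 gives ω₀ = 1/√(LC).
Step 2 — ω₀ = 1/√(0.01·9.3e-07) = 1.037e+04 rad/s.
Step 3 — f₀ = ω₀/(2π) = 1650 Hz.

f₀ = 1650 Hz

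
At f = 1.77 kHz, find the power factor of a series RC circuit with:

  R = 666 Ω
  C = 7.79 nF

Step 1 — Angular frequency: ω = 2π·f = 2π·1770 = 1.112e+04 rad/s.
Step 2 — Component impedances:
  R: Z = R = 666 Ω
  C: Z = 1/(jωC) = -j/(ω·C) = 0 - j1.154e+04 Ω
Step 3 — Series combination: Z_total = R + C = 666 - j1.154e+04 Ω = 1.156e+04∠-86.7° Ω.
Step 4 — Power factor: PF = cos(φ) = Re(Z)/|Z| = 666/11562 = 0.0576.
Step 5 — Type: Im(Z) = -1.154e+04 ⇒ leading (phase φ = -86.7°).

PF = 0.0576 (leading, φ = -86.7°)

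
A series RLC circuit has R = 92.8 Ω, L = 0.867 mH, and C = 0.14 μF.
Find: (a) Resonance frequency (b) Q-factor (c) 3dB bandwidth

Step 1 — Resonance: ω₀ = 1/√(LC) = 1/√(0.000867·1.4e-07) = 9.077e+04 rad/s.
Step 2 — f₀ = ω₀/(2π) = 1.445e+04 Hz.
Step 3 — Series Q: Q = ω₀L/R = 9.077e+04·0.000867/92.8 = 0.848.
Step 4 — Bandwidth: Δω = ω₀/Q = 1.07e+05 rad/s; BW = Δω/(2π) = 1.704e+04 Hz.

(a) f₀ = 1.445e+04 Hz  (b) Q = 0.848  (c) BW = 1.704e+04 Hz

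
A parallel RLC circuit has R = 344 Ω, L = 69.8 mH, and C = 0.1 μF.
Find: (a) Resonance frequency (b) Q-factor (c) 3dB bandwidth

Step 1 — Resonance: ω₀ = 1/√(LC) = 1/√(0.0698·1e-07) = 1.197e+04 rad/s.
Step 2 — f₀ = ω₀/(2π) = 1905 Hz.
Step 3 — Parallel Q: Q = R/(ω₀L) = 344/(1.197e+04·0.0698) = 0.4117.
Step 4 — Bandwidth: Δω = ω₀/Q = 2.907e+04 rad/s; BW = Δω/(2π) = 4627 Hz.

(a) f₀ = 1905 Hz  (b) Q = 0.4117  (c) BW = 4627 Hz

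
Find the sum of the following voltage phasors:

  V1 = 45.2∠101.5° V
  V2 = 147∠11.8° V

Step 1 — Convert each phasor to rectangular form:
  V1 = 45.2·(cos(101.5°) + j·sin(101.5°)) = -9.011 + j44.29 V
  V2 = 147·(cos(11.8°) + j·sin(11.8°)) = 143.9 + j30.06 V
Step 2 — Sum components: V_total = 134.9 + j74.35 V.
Step 3 — Convert to polar: |V_total| = 154 V, ∠V_total = 28.9°.

V_total = 154∠28.9° V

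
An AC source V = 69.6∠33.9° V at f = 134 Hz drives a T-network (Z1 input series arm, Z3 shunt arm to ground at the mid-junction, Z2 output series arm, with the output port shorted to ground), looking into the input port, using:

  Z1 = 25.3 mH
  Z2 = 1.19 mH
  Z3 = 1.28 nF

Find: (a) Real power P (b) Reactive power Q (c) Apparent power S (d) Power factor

Step 1 — Angular frequency: ω = 2π·f = 2π·134 = 841.9 rad/s.
Step 2 — Component impedances:
  Z1: Z = jωL = j·841.9·0.0253 = 0 + j21.3 Ω
  Z2: Z = jωL = j·841.9·0.00119 = 0 + j1.002 Ω
  Z3: Z = 1/(jωC) = -j/(ω·C) = 0 - j9.279e+05 Ω
Step 3 — With the output port shorted to ground, the output series arm Z2 runs from the junction to ground; the shunt arm Z3 also runs from the junction to ground. They appear in parallel: Z3 || Z2 = 0 + j1.002 Ω.
Step 4 — Series with input arm Z1: Z_in = Z1 + (Z3 || Z2) = 0 + j22.3 Ω = 22.3∠90.0° Ω.
Step 5 — Source phasor: V = 69.6∠33.9° V = 57.77 + j38.82 V.
Step 6 — Current: I = V / Z = 1.741 - j2.59 A = 3.121∠-56.1° A.
Step 7 — Complex power: S = V·I* = 0 + j217.2 VA.
Step 8 — Real power: P = Re(S) = 0 W.
Step 9 — Reactive power: Q = Im(S) = 217.2 VAR.
Step 10 — Apparent power: |S| = 217.2 VA.
Step 11 — Power factor: PF = P/|S| = 0 (lagging).

(a) P = 0 W  (b) Q = 217.2 VAR  (c) S = 217.2 VA  (d) PF = 0 (lagging)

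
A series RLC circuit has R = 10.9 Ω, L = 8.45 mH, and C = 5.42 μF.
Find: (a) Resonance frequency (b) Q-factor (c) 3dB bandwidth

Step 1 — Resonance: ω₀ = 1/√(LC) = 1/√(0.00845·5.42e-06) = 4673 rad/s.
Step 2 — f₀ = ω₀/(2π) = 743.7 Hz.
Step 3 — Series Q: Q = ω₀L/R = 4673·0.00845/10.9 = 3.622.
Step 4 — Bandwidth: Δω = ω₀/Q = 1290 rad/s; BW = Δω/(2π) = 205.3 Hz.

(a) f₀ = 743.7 Hz  (b) Q = 3.622  (c) BW = 205.3 Hz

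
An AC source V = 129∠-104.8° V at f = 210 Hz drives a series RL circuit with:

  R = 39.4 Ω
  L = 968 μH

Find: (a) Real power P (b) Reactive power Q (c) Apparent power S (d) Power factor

Step 1 — Angular frequency: ω = 2π·f = 2π·210 = 1319 rad/s.
Step 2 — Component impedances:
  R: Z = R = 39.4 Ω
  L: Z = jωL = j·1319·0.000968 = 0 + j1.277 Ω
Step 3 — Series combination: Z_total = R + L = 39.4 + j1.277 Ω = 39.42∠1.9° Ω.
Step 4 — Source phasor: V = 129∠-104.8° V = -32.95 - j124.7 V.
Step 5 — Current: I = V / Z = -0.938 - j3.135 A = 3.272∠-106.7° A.
Step 6 — Complex power: S = V·I* = 421.9 + j13.68 VA.
Step 7 — Real power: P = Re(S) = 421.9 W.
Step 8 — Reactive power: Q = Im(S) = 13.68 VAR.
Step 9 — Apparent power: |S| = 422.1 VA.
Step 10 — Power factor: PF = P/|S| = 0.9995 (lagging).

(a) P = 421.9 W  (b) Q = 13.68 VAR  (c) S = 422.1 VA  (d) PF = 0.9995 (lagging)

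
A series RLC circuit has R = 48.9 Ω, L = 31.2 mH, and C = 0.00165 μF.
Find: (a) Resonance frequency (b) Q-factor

Step 1 — Resonance condition Im(Z)=0 gives ω₀ = 1/√(LC).
Step 2 — ω₀ = 1/√(0.0312·1.65e-09) = 1.394e+05 rad/s.
Step 3 — f₀ = ω₀/(2π) = 2.218e+04 Hz.
Step 4 — Series Q: Q = ω₀L/R = 1.394e+05·0.0312/48.9 = 88.93.

(a) f₀ = 2.218e+04 Hz  (b) Q = 88.93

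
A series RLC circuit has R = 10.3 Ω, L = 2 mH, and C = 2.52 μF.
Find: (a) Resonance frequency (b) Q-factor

Step 1 — Resonance condition Im(Z)=0 gives ω₀ = 1/√(LC).
Step 2 — ω₀ = 1/√(0.002·2.52e-06) = 1.409e+04 rad/s.
Step 3 — f₀ = ω₀/(2π) = 2242 Hz.
Step 4 — Series Q: Q = ω₀L/R = 1.409e+04·0.002/10.3 = 2.735.

(a) f₀ = 2242 Hz  (b) Q = 2.735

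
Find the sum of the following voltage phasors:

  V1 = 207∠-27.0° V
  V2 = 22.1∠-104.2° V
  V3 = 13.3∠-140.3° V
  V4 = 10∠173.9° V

Step 1 — Convert each phasor to rectangular form:
  V1 = 207·(cos(-27.0°) + j·sin(-27.0°)) = 184.4 - j93.98 V
  V2 = 22.1·(cos(-104.2°) + j·sin(-104.2°)) = -5.421 - j21.42 V
  V3 = 13.3·(cos(-140.3°) + j·sin(-140.3°)) = -10.23 - j8.496 V
  V4 = 10·(cos(173.9°) + j·sin(173.9°)) = -9.943 + j1.063 V
Step 2 — Sum components: V_total = 158.8 - j122.8 V.
Step 3 — Convert to polar: |V_total| = 200.8 V, ∠V_total = -37.7°.

V_total = 200.8∠-37.7° V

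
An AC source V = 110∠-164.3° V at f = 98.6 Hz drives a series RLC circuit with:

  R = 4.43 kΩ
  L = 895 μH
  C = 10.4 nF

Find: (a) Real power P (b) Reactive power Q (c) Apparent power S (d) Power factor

Step 1 — Angular frequency: ω = 2π·f = 2π·98.6 = 619.5 rad/s.
Step 2 — Component impedances:
  R: Z = R = 4430 Ω
  L: Z = jωL = j·619.5·0.000895 = 0 + j0.5545 Ω
  C: Z = 1/(jωC) = -j/(ω·C) = 0 - j1.552e+05 Ω
Step 3 — Series combination: Z_total = R + L + C = 4430 - j1.552e+05 Ω = 1.553e+05∠-88.4° Ω.
Step 4 — Source phasor: V = 110∠-164.3° V = -105.9 - j29.77 V.
Step 5 — Current: I = V / Z = 0.0001722 - j0.0006872 A = 0.0007084∠-75.9° A.
Step 6 — Complex power: S = V·I* = 0.002223 - j0.0779 VA.
Step 7 — Real power: P = Re(S) = 0.002223 W.
Step 8 — Reactive power: Q = Im(S) = -0.0779 VAR.
Step 9 — Apparent power: |S| = 0.07793 VA.
Step 10 — Power factor: PF = P/|S| = 0.02853 (leading).

(a) P = 0.002223 W  (b) Q = -0.0779 VAR  (c) S = 0.07793 VA  (d) PF = 0.02853 (leading)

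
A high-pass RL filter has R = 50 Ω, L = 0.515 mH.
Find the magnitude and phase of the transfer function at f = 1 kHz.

Step 1 — Angular frequency: ω = 2π·1000 = 6283 rad/s.
Step 2 — Transfer function: H(jω) = jωL/(R + jωL).
Step 3 — Numerator jωL = j·3.236; denominator R + jωL = 50 + j3.236.
Step 4 — H = 0.004171 + j0.06445.
Step 5 — Magnitude: |H| = 0.06458 (-23.8 dB); phase: φ = 86.3°.

|H| = 0.06458 (-23.8 dB), φ = 86.3°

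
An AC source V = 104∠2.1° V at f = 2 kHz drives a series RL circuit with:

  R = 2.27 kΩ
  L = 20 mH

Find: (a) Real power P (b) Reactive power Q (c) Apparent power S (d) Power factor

Step 1 — Angular frequency: ω = 2π·f = 2π·2000 = 1.257e+04 rad/s.
Step 2 — Component impedances:
  R: Z = R = 2270 Ω
  L: Z = jωL = j·1.257e+04·0.02 = 0 + j251.3 Ω
Step 3 — Series combination: Z_total = R + L = 2270 + j251.3 Ω = 2284∠6.3° Ω.
Step 4 — Source phasor: V = 104∠2.1° V = 103.9 + j3.811 V.
Step 5 — Current: I = V / Z = 0.04541 - j0.003349 A = 0.04554∠-4.2° A.
Step 6 — Complex power: S = V·I* = 4.707 + j0.5212 VA.
Step 7 — Real power: P = Re(S) = 4.707 W.
Step 8 — Reactive power: Q = Im(S) = 0.5212 VAR.
Step 9 — Apparent power: |S| = 4.736 VA.
Step 10 — Power factor: PF = P/|S| = 0.9939 (lagging).

(a) P = 4.707 W  (b) Q = 0.5212 VAR  (c) S = 4.736 VA  (d) PF = 0.9939 (lagging)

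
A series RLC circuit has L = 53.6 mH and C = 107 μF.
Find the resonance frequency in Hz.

Step 1 — Resonance condition Im(Z)=0 gives ω₀ = 1/√(LC).
Step 2 — ω₀ = 1/√(0.0536·0.000107) = 417.6 rad/s.
Step 3 — f₀ = ω₀/(2π) = 66.46 Hz.

f₀ = 66.46 Hz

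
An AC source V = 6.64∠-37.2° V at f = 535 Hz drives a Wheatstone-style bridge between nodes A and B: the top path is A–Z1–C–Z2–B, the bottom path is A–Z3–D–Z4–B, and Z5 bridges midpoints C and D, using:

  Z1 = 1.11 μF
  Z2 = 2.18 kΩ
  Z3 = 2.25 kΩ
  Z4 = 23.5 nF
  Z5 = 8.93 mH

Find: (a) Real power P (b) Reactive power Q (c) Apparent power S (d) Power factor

Step 1 — Angular frequency: ω = 2π·f = 2π·535 = 3362 rad/s.
Step 2 — Component impedances:
  Z1: Z = 1/(jωC) = -j/(ω·C) = 0 - j268 Ω
  Z2: Z = R = 2180 Ω
  Z3: Z = R = 2250 Ω
  Z4: Z = 1/(jωC) = -j/(ω·C) = 0 - j1.266e+04 Ω
  Z5: Z = jωL = j·3362·0.00893 = 0 + j30.02 Ω
Step 3 — Bridge requires nodal analysis (the Z5 bridge couples midpoints C and D, so the two paths cannot be reduced to a simple series/parallel combination). Setting node B to ground and injecting 1 A at node A, the 3-node admittance system at A, C, D solves to V_A = Z_AB = 2148 - j631.3 Ω = 2239∠-16.4° Ω.
Step 4 — Source phasor: V = 6.64∠-37.2° V = 5.289 - j4.015 V.
Step 5 — Current: I = V / Z = 0.002772 - j0.001054 A = 0.002965∠-20.8° A.
Step 6 — Complex power: S = V·I* = 0.01889 - j0.005551 VA.
Step 7 — Real power: P = Re(S) = 0.01889 W.
Step 8 — Reactive power: Q = Im(S) = -0.005551 VAR.
Step 9 — Apparent power: |S| = 0.01969 VA.
Step 10 — Power factor: PF = P/|S| = 0.9594 (leading).

(a) P = 0.01889 W  (b) Q = -0.005551 VAR  (c) S = 0.01969 VA  (d) PF = 0.9594 (leading)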